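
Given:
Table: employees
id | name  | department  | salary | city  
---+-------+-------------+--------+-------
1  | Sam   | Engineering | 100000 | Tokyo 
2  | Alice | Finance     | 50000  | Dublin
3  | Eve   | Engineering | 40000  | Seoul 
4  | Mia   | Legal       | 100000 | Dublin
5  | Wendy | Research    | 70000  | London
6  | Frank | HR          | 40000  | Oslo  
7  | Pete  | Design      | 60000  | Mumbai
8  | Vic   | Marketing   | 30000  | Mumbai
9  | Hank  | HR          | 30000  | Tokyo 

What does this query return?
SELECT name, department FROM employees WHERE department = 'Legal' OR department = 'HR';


Filtering: department = 'Legal' OR 'HR'
Matching: 3 rows

3 rows:
Mia, Legal
Frank, HR
Hank, HR


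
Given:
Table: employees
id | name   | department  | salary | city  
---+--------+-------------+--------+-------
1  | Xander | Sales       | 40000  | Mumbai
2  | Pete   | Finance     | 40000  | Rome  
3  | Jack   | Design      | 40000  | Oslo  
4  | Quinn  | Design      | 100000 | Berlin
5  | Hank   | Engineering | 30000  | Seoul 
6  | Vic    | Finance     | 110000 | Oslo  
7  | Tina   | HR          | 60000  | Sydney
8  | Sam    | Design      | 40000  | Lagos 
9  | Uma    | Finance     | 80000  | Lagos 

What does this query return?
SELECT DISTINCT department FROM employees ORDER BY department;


All 'department' values (row order): Sales, Finance, Design, Design, Engineering, Finance, HR, Design, Finance
Removing duplicates leaves 5 unique value(s).

5 values:
Design
Engineering
Finance
HR
Sales


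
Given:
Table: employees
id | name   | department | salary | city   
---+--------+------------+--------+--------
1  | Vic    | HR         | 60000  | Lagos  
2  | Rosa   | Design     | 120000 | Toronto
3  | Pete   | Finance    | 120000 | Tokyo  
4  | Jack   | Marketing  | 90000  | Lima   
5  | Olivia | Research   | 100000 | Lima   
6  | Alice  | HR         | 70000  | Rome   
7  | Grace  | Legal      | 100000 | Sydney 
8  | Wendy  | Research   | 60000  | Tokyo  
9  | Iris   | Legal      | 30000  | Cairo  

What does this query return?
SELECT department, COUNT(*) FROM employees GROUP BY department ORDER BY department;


Assigning each row to its department group:
  Vic -> HR
  Rosa -> Design
  Pete -> Finance
  Jack -> Marketing
  Olivia -> Research
  Alice -> HR
  Grace -> Legal
  Wendy -> Research
  Iris -> Legal


6 groups:
Design, 1
Finance, 1
HR, 2
Legal, 2
Marketing, 1
Research, 2


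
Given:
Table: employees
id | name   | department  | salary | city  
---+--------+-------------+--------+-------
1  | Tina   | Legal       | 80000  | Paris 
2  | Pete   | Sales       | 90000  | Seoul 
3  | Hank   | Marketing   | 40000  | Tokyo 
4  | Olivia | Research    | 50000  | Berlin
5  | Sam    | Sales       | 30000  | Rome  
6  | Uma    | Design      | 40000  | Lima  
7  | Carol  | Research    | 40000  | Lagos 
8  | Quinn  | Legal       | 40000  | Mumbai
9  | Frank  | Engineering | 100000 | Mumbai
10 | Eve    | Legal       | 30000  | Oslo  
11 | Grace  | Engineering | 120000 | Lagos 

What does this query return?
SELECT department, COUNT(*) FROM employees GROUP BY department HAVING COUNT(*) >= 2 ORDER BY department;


Groups with count >= 2:
  Engineering: 2 -> PASS
  Legal: 3 -> PASS
  Research: 2 -> PASS
  Sales: 2 -> PASS
  Design: 1 -> filtered out
  Marketing: 1 -> filtered out


4 groups:
Engineering, 2
Legal, 3
Research, 2
Sales, 2


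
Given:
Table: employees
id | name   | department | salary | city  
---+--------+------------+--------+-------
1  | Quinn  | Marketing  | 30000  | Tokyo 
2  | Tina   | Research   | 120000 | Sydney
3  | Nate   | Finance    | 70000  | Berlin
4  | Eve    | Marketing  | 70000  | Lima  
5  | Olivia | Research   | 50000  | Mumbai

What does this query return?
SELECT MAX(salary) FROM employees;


Salaries: 30000, 120000, 70000, 70000, 50000
MAX = 120000

120000


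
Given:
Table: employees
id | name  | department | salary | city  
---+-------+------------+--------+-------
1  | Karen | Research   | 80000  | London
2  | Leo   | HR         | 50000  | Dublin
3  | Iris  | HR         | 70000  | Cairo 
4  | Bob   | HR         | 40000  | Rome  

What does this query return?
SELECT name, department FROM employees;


Projecting columns: name, department

4 rows:
Karen, Research
Leo, HR
Iris, HR
Bob, HR


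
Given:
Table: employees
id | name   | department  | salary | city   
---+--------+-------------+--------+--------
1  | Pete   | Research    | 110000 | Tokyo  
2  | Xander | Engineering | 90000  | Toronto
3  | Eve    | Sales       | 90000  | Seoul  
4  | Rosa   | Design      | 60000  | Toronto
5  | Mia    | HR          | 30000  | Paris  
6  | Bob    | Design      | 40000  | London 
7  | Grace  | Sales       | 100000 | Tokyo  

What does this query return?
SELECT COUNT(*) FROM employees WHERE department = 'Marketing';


Counting rows where department = 'Marketing'


0


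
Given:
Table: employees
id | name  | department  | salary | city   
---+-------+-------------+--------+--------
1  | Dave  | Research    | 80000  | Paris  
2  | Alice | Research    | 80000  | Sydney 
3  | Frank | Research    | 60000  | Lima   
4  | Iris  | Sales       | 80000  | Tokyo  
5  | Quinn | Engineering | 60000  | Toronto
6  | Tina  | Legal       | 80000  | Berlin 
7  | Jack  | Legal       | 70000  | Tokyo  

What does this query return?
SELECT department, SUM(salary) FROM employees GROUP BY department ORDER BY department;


Summing salary within each department:
  Engineering: 60000 = 60000
  Legal: 80000 + 70000 = 150000
  Research: 80000 + 80000 + 60000 = 220000
  Sales: 80000 = 80000


4 groups:
Engineering, 60000
Legal, 150000
Research, 220000
Sales, 80000


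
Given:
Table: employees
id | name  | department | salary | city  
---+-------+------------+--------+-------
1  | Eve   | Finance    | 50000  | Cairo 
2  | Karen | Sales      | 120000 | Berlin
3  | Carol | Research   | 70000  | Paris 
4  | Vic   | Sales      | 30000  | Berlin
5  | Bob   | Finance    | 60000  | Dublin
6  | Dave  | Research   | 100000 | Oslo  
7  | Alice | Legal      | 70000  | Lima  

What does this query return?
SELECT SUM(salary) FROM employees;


SUM(salary) = 50000 + 120000 + 70000 + 30000 + 60000 + 100000 + 70000 = 500000

500000


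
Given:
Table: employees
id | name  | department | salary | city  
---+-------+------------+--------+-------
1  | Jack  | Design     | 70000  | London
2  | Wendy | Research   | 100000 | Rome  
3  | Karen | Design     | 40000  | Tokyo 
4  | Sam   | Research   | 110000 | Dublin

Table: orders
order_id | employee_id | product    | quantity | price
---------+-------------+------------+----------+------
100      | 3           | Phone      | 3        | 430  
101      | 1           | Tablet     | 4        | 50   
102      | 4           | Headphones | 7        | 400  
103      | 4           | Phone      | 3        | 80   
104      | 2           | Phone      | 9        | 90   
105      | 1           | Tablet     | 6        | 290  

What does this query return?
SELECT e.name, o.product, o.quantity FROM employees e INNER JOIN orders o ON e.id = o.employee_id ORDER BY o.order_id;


Joining employees.id = orders.employee_id:
  employee Karen (id=3) -> order Phone
  employee Jack (id=1) -> order Tablet
  employee Sam (id=4) -> order Headphones
  employee Sam (id=4) -> order Phone
  employee Wendy (id=2) -> order Phone
  employee Jack (id=1) -> order Tablet


6 rows:
Karen, Phone, 3
Jack, Tablet, 4
Sam, Headphones, 7
Sam, Phone, 3
Wendy, Phone, 9
Jack, Tablet, 6


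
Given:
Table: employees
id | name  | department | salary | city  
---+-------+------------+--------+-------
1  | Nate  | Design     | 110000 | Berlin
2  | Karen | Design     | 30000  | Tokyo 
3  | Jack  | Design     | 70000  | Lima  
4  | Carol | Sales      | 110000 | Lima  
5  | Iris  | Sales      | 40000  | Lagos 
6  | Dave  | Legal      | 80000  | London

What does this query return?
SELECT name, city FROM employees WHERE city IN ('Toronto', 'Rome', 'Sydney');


Filtering: city IN ('Toronto', 'Rome', 'Sydney')
Matching: 0 rows

Empty result set (0 rows)


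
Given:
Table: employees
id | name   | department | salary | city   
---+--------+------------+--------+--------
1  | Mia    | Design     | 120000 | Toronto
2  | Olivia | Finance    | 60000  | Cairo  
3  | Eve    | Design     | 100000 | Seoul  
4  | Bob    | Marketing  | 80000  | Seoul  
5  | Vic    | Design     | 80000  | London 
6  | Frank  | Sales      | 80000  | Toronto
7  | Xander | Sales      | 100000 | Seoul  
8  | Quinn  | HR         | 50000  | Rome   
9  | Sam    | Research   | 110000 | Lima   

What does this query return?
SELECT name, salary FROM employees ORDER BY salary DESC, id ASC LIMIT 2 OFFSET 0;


Sort by salary DESC (id ASC tiebreak), then skip 0 and take 2
Rows 1 through 2

2 rows:
Mia, 120000
Sam, 110000


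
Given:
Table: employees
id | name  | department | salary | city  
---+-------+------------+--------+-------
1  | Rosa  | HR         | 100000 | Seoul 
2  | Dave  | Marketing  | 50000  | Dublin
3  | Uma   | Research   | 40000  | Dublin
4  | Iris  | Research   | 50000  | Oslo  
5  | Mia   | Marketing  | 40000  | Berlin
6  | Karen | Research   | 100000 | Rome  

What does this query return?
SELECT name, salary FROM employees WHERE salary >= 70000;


Filtering: salary >= 70000
Matching: 2 rows

2 rows:
Rosa, 100000
Karen, 100000


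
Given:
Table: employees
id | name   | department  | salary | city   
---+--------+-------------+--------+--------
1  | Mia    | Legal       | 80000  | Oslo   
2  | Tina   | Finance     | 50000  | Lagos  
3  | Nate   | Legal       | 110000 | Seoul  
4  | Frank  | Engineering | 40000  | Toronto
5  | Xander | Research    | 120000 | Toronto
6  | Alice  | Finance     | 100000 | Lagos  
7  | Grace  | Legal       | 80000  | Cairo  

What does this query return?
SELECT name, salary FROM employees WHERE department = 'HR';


Filtering: department = 'HR'
Matching rows: 0

Empty result set (0 rows)


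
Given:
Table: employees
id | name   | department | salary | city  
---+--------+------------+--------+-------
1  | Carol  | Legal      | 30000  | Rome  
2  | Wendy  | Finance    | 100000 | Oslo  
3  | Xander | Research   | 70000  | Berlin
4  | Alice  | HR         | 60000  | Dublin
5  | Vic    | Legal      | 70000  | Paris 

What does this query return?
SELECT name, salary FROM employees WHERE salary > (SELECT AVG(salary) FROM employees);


Subquery: AVG(salary) = 66000.0
Filtering: salary > 66000.0
  Wendy (100000) -> MATCH
  Xander (70000) -> MATCH
  Vic (70000) -> MATCH


3 rows:
Wendy, 100000
Xander, 70000
Vic, 70000


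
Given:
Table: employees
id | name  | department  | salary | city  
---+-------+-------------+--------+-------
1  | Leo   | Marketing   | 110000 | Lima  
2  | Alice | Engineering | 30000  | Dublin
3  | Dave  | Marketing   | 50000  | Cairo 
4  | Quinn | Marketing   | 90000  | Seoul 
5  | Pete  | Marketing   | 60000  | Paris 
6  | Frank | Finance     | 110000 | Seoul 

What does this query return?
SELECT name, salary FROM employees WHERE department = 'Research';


Filtering: department = 'Research'
Matching rows: 0

Empty result set (0 rows)


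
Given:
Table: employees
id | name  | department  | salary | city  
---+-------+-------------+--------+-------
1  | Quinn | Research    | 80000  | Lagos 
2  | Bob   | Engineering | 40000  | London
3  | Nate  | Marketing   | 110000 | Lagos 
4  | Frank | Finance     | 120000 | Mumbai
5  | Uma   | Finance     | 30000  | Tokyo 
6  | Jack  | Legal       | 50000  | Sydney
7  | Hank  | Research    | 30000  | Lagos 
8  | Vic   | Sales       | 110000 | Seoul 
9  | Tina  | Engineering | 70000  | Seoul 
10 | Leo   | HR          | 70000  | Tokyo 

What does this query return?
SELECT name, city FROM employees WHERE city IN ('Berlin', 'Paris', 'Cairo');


Filtering: city IN ('Berlin', 'Paris', 'Cairo')
Matching: 0 rows

Empty result set (0 rows)


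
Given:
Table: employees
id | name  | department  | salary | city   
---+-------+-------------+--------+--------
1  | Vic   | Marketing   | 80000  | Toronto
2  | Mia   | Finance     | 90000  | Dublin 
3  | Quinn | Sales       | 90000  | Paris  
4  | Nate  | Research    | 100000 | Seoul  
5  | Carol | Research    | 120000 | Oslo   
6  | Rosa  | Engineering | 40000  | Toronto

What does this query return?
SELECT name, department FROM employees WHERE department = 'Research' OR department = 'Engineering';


Filtering: department = 'Research' OR 'Engineering'
Matching: 3 rows

3 rows:
Nate, Research
Carol, Research
Rosa, Engineering


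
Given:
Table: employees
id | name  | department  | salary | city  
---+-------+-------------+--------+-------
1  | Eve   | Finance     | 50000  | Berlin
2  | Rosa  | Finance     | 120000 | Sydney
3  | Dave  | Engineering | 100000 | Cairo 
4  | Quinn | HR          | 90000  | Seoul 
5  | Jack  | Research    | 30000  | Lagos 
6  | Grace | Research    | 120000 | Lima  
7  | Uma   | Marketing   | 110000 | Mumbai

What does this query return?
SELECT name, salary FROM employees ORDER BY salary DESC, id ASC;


Sorting by salary DESC, then id ASC for ties

7 rows:
Rosa, 120000
Grace, 120000
Uma, 110000
Dave, 100000
Quinn, 90000
Eve, 50000
Jack, 30000


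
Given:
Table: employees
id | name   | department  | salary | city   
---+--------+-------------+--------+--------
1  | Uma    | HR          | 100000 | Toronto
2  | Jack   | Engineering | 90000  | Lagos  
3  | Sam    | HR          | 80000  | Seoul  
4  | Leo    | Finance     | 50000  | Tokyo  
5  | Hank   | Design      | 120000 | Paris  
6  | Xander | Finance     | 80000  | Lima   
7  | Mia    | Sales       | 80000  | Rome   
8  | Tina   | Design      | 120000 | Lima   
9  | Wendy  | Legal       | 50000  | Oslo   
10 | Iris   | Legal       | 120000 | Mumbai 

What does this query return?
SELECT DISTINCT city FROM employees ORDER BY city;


All 'city' values (row order): Toronto, Lagos, Seoul, Tokyo, Paris, Lima, Rome, Lima, Oslo, Mumbai
Removing duplicates leaves 9 unique value(s).

9 values:
Lagos
Lima
Mumbai
Oslo
Paris
Rome
Seoul
Tokyo
Toronto


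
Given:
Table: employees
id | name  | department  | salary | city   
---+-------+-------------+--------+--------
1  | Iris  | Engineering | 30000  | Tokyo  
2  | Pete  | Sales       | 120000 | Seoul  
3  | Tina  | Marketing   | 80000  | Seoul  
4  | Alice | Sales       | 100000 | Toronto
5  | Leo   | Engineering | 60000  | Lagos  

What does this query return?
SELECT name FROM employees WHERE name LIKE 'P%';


LIKE 'P%' matches names starting with 'P'
Matching: 1

1 rows:
Pete


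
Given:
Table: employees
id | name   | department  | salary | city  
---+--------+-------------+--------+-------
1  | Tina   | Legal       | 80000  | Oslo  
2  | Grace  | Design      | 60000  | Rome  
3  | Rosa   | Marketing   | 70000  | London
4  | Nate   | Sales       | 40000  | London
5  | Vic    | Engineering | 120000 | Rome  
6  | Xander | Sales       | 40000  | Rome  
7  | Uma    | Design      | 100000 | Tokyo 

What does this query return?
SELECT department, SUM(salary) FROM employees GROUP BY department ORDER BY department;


Summing salary within each department:
  Design: 60000 + 100000 = 160000
  Engineering: 120000 = 120000
  Legal: 80000 = 80000
  Marketing: 70000 = 70000
  Sales: 40000 + 40000 = 80000


5 groups:
Design, 160000
Engineering, 120000
Legal, 80000
Marketing, 70000
Sales, 80000


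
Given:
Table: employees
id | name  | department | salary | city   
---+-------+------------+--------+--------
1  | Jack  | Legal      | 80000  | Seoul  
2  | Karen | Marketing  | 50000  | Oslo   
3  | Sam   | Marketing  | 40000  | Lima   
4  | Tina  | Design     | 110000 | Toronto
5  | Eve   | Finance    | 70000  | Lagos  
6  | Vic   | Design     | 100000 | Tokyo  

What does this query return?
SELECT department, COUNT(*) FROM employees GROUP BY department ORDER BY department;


Assigning each row to its department group:
  Jack -> Legal
  Karen -> Marketing
  Sam -> Marketing
  Tina -> Design
  Eve -> Finance
  Vic -> Design


4 groups:
Design, 2
Finance, 1
Legal, 1
Marketing, 2


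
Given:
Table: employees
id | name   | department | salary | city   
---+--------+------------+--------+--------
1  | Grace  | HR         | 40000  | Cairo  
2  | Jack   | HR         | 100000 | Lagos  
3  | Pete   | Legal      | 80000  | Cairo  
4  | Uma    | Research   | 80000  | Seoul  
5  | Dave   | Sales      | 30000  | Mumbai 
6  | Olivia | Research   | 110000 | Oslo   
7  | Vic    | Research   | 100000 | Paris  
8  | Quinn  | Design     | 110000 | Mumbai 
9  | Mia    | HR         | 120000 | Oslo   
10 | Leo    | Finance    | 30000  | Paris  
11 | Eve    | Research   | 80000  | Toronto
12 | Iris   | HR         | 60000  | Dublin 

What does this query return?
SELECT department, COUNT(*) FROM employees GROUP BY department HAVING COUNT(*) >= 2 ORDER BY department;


Groups with count >= 2:
  HR: 4 -> PASS
  Research: 4 -> PASS
  Design: 1 -> filtered out
  Finance: 1 -> filtered out
  Legal: 1 -> filtered out
  Sales: 1 -> filtered out


2 groups:
HR, 4
Research, 4


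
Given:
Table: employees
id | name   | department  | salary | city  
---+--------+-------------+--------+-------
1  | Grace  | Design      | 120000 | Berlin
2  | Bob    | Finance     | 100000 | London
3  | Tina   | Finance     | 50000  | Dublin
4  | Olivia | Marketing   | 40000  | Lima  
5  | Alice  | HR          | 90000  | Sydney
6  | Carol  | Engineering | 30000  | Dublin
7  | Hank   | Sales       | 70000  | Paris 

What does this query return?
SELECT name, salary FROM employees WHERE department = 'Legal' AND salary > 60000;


Filtering: department = 'Legal' AND salary > 60000
Matching: 0 rows

Empty result set (0 rows)


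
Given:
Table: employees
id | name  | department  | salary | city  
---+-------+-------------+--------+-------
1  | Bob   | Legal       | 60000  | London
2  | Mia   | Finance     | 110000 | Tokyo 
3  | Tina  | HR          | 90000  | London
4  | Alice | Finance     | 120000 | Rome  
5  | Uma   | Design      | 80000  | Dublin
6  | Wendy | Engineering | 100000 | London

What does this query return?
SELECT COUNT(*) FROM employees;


COUNT(*) counts all rows

6


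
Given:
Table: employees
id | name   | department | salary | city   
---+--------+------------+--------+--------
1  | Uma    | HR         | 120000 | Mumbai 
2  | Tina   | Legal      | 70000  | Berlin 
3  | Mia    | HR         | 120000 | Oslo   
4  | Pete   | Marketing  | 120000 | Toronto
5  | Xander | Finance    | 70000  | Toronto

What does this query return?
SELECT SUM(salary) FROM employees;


SUM(salary) = 120000 + 70000 + 120000 + 120000 + 70000 = 500000

500000


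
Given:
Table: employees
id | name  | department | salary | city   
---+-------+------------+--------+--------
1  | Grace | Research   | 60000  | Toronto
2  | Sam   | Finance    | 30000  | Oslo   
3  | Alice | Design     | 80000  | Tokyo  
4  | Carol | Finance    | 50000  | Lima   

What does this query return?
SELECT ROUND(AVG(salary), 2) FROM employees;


SUM(salary) = 220000
COUNT = 4
ROUND(AVG, 2) = ROUND(220000 / 4, 2) = 55000.0

55000.0


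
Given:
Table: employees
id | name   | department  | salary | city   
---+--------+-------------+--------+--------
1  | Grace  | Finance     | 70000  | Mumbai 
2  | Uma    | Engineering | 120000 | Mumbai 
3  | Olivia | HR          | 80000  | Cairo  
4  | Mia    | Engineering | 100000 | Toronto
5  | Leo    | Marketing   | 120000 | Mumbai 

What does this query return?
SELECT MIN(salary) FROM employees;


Salaries: 70000, 120000, 80000, 100000, 120000
MIN = 70000

70000


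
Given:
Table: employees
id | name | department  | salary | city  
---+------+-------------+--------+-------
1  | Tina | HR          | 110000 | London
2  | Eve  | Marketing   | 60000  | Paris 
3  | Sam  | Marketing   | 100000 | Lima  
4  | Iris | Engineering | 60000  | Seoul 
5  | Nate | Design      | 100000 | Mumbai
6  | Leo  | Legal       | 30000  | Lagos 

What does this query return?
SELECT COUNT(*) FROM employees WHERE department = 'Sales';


Counting rows where department = 'Sales'


0


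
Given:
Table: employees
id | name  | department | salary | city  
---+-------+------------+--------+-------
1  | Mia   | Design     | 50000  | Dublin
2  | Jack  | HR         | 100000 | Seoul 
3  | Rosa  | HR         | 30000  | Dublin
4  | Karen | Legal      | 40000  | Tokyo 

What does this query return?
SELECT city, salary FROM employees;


Projecting columns: city, salary

4 rows:
Dublin, 50000
Seoul, 100000
Dublin, 30000
Tokyo, 40000


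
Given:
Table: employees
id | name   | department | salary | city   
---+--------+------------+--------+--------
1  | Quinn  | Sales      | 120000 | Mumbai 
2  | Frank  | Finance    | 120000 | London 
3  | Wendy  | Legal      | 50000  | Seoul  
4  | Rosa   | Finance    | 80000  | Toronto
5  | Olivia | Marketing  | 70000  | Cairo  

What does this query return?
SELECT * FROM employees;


SELECT * returns all 5 rows with all columns

5 rows:
1, Quinn, Sales, 120000, Mumbai
2, Frank, Finance, 120000, London
3, Wendy, Legal, 50000, Seoul
4, Rosa, Finance, 80000, Toronto
5, Olivia, Marketing, 70000, Cairo


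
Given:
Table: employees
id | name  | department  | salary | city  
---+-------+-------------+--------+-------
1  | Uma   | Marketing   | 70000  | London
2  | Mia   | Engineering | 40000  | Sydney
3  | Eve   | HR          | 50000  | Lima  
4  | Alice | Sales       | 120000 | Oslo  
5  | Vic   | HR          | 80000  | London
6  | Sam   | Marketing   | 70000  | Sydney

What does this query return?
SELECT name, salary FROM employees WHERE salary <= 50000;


Filtering: salary <= 50000
Matching: 2 rows

2 rows:
Mia, 40000
Eve, 50000


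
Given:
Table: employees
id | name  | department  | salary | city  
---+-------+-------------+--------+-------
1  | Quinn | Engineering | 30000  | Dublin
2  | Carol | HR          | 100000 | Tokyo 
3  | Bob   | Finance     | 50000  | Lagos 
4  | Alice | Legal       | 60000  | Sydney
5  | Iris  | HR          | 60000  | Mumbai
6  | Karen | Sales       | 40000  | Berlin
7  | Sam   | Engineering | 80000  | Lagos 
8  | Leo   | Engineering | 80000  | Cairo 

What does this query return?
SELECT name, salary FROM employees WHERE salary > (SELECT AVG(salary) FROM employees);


Subquery: AVG(salary) = 62500.0
Filtering: salary > 62500.0
  Carol (100000) -> MATCH
  Sam (80000) -> MATCH
  Leo (80000) -> MATCH


3 rows:
Carol, 100000
Sam, 80000
Leo, 80000


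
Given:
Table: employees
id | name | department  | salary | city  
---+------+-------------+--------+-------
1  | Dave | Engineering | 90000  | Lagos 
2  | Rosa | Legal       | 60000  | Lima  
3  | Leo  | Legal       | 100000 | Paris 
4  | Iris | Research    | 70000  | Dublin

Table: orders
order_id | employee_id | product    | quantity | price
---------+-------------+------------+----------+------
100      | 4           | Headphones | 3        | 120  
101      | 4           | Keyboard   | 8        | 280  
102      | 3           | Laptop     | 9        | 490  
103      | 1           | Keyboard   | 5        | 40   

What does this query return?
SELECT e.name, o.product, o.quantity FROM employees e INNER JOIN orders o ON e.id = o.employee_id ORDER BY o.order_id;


Joining employees.id = orders.employee_id:
  employee Iris (id=4) -> order Headphones
  employee Iris (id=4) -> order Keyboard
  employee Leo (id=3) -> order Laptop
  employee Dave (id=1) -> order Keyboard


4 rows:
Iris, Headphones, 3
Iris, Keyboard, 8
Leo, Laptop, 9
Dave, Keyboard, 5


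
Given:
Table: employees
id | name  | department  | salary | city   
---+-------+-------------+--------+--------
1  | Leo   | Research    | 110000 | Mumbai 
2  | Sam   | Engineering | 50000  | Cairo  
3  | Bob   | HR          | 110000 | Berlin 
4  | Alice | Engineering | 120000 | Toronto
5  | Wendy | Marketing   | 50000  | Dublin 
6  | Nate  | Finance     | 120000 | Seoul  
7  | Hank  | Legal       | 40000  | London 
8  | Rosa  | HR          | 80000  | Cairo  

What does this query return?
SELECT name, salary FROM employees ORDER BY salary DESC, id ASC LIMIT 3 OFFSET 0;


Sort by salary DESC (id ASC tiebreak), then skip 0 and take 3
Rows 1 through 3

3 rows:
Alice, 120000
Nate, 120000
Leo, 110000


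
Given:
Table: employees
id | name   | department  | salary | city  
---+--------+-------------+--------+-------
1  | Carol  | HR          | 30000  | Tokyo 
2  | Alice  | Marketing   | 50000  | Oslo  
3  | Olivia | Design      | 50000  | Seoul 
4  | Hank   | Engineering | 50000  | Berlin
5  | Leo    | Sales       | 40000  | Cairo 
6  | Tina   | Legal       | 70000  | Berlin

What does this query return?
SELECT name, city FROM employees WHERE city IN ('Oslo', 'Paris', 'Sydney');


Filtering: city IN ('Oslo', 'Paris', 'Sydney')
Matching: 1 rows

1 rows:
Alice, Oslo


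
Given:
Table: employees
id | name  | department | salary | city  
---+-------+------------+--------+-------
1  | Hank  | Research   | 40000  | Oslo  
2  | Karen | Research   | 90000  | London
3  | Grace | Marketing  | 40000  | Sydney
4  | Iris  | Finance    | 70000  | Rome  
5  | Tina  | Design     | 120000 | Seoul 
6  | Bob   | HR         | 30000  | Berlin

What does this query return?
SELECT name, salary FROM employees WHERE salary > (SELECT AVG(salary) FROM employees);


Subquery: AVG(salary) = 65000.0
Filtering: salary > 65000.0
  Karen (90000) -> MATCH
  Iris (70000) -> MATCH
  Tina (120000) -> MATCH


3 rows:
Karen, 90000
Iris, 70000
Tina, 120000


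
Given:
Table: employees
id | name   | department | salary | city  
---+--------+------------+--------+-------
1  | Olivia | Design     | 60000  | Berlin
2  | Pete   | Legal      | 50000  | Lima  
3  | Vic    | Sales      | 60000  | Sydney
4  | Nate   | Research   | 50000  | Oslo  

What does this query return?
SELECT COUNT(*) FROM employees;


COUNT(*) counts all rows

4


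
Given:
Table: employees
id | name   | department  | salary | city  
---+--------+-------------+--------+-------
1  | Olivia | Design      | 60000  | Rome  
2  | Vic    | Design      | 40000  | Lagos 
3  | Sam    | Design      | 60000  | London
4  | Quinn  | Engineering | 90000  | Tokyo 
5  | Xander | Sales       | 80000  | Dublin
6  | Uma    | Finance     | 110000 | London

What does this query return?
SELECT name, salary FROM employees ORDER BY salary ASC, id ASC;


Sorting by salary ASC, then id ASC for ties

6 rows:
Vic, 40000
Olivia, 60000
Sam, 60000
Xander, 80000
Quinn, 90000
Uma, 110000


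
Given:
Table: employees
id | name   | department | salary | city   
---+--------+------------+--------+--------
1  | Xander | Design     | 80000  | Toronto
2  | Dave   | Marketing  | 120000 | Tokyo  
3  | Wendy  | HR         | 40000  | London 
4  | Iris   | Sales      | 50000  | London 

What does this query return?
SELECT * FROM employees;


SELECT * returns all 4 rows with all columns

4 rows:
1, Xander, Design, 80000, Toronto
2, Dave, Marketing, 120000, Tokyo
3, Wendy, HR, 40000, London
4, Iris, Sales, 50000, London


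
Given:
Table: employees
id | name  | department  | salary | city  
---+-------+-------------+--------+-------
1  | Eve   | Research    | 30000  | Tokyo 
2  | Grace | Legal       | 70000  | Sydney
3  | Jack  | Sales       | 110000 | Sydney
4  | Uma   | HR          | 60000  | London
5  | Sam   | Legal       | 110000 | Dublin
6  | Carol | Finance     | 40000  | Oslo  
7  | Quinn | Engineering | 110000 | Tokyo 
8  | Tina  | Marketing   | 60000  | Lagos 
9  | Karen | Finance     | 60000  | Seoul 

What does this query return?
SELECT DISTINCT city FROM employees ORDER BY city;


All 'city' values (row order): Tokyo, Sydney, Sydney, London, Dublin, Oslo, Tokyo, Lagos, Seoul
Removing duplicates leaves 7 unique value(s).

7 values:
Dublin
Lagos
London
Oslo
Seoul
Sydney
Tokyo


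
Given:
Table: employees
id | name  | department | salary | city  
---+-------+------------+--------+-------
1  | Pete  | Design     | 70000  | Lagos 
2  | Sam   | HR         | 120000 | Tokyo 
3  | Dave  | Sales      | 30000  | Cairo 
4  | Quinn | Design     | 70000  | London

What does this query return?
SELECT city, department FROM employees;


Projecting columns: city, department

4 rows:
Lagos, Design
Tokyo, HR
Cairo, Sales
London, Design


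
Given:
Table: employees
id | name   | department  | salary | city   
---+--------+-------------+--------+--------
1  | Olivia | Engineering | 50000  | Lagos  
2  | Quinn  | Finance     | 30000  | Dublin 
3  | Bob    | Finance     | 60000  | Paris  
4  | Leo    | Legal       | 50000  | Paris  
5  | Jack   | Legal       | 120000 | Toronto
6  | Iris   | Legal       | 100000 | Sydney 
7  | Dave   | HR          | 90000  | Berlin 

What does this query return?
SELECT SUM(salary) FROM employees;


SUM(salary) = 50000 + 30000 + 60000 + 50000 + 120000 + 100000 + 90000 = 500000

500000


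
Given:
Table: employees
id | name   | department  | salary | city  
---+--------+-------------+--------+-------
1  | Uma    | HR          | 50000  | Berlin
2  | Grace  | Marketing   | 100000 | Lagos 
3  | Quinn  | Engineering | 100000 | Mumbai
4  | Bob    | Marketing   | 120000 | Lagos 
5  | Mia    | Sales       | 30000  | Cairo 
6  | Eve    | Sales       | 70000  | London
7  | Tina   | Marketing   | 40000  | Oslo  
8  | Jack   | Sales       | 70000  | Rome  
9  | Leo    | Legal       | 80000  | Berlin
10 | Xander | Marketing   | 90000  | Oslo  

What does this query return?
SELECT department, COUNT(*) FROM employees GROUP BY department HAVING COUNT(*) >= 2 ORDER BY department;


Groups with count >= 2:
  Marketing: 4 -> PASS
  Sales: 3 -> PASS
  Engineering: 1 -> filtered out
  HR: 1 -> filtered out
  Legal: 1 -> filtered out


2 groups:
Marketing, 4
Sales, 3


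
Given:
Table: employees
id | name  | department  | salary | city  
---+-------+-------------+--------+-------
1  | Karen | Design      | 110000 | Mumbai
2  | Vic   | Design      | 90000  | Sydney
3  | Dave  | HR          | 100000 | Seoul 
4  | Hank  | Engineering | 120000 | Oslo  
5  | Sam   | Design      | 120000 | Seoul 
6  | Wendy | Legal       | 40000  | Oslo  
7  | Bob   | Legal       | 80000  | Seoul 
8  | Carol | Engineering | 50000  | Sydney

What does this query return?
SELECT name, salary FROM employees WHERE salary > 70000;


Filtering: salary > 70000
Matching: 6 rows

6 rows:
Karen, 110000
Vic, 90000
Dave, 100000
Hank, 120000
Sam, 120000
Bob, 80000


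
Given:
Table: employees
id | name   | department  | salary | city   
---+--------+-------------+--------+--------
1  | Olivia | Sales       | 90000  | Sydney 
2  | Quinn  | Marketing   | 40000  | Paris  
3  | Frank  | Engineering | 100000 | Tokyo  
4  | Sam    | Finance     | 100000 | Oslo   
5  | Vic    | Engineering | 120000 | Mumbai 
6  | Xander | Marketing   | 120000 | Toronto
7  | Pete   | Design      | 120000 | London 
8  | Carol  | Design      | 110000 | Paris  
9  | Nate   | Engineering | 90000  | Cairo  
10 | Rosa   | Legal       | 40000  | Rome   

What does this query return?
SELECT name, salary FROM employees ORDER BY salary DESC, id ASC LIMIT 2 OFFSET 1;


Sort by salary DESC (id ASC tiebreak), then skip 1 and take 2
Rows 2 through 3

2 rows:
Xander, 120000
Pete, 120000


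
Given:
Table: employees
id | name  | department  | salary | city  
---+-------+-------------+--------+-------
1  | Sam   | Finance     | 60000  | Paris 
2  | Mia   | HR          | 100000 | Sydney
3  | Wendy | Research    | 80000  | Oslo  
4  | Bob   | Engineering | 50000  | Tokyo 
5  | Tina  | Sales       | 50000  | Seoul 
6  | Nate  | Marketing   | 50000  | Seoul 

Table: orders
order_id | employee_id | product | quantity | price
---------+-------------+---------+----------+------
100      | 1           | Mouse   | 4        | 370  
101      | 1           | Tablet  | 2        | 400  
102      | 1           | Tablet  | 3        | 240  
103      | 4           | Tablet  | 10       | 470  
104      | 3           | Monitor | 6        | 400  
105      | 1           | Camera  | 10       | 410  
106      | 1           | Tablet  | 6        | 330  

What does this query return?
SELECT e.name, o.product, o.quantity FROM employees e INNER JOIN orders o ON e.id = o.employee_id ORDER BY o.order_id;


Joining employees.id = orders.employee_id:
  employee Sam (id=1) -> order Mouse
  employee Sam (id=1) -> order Tablet
  employee Sam (id=1) -> order Tablet
  employee Bob (id=4) -> order Tablet
  employee Wendy (id=3) -> order Monitor
  employee Sam (id=1) -> order Camera
  employee Sam (id=1) -> order Tablet


7 rows:
Sam, Mouse, 4
Sam, Tablet, 2
Sam, Tablet, 3
Bob, Tablet, 10
Wendy, Monitor, 6
Sam, Camera, 10
Sam, Tablet, 6


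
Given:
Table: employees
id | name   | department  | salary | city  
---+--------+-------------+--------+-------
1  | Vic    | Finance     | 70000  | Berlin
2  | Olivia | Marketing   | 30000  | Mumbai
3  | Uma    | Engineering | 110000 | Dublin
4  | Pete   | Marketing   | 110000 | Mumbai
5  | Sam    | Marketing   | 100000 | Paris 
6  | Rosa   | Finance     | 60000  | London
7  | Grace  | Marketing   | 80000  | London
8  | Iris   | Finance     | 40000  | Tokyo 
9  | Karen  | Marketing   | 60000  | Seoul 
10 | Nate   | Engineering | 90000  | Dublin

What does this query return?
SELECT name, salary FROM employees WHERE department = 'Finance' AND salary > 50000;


Filtering: department = 'Finance' AND salary > 50000
Matching: 2 rows

2 rows:
Vic, 70000
Rosa, 60000


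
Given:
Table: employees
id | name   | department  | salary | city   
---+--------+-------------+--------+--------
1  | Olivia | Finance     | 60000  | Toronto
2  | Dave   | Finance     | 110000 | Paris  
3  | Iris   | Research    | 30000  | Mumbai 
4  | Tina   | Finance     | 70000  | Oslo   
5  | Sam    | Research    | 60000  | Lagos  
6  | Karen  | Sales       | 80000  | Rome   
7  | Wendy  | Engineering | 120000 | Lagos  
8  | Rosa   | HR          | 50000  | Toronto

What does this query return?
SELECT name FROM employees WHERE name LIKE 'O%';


LIKE 'O%' matches names starting with 'O'
Matching: 1

1 rows:
Olivia


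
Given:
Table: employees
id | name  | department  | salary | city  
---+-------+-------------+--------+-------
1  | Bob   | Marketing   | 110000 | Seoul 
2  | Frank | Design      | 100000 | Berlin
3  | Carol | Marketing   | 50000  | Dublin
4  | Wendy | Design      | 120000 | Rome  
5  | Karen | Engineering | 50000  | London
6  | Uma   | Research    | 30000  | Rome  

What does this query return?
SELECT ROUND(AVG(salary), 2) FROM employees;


SUM(salary) = 460000
COUNT = 6
ROUND(AVG, 2) = ROUND(460000 / 6, 2) = 76666.67

76666.67


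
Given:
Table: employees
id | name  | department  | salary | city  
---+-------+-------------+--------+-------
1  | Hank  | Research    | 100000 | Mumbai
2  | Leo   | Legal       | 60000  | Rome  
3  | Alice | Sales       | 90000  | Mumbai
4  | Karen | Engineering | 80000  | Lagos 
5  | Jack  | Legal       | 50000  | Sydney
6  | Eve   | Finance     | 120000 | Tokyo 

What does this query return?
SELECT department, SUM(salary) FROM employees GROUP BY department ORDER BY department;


Summing salary within each department:
  Engineering: 80000 = 80000
  Finance: 120000 = 120000
  Legal: 60000 + 50000 = 110000
  Research: 100000 = 100000
  Sales: 90000 = 90000


5 groups:
Engineering, 80000
Finance, 120000
Legal, 110000
Research, 100000
Sales, 90000


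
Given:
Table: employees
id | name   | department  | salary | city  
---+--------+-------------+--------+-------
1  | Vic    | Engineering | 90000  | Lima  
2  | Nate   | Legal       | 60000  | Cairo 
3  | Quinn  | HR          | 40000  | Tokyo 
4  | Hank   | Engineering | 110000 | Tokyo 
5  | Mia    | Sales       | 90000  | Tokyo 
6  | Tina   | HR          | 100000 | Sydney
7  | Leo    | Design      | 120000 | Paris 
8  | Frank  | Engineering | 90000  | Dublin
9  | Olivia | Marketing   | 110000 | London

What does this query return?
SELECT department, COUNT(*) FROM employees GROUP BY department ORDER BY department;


Assigning each row to its department group:
  Vic -> Engineering
  Nate -> Legal
  Quinn -> HR
  Hank -> Engineering
  Mia -> Sales
  Tina -> HR
  Leo -> Design
  Frank -> Engineering
  Olivia -> Marketing


6 groups:
Design, 1
Engineering, 3
HR, 2
Legal, 1
Marketing, 1
Sales, 1


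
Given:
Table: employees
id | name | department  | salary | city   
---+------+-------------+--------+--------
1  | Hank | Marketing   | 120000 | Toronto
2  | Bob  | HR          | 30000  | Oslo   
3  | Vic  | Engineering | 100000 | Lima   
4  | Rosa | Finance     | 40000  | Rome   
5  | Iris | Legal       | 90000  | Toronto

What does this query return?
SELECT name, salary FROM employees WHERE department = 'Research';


Filtering: department = 'Research'
Matching rows: 0

Empty result set (0 rows)


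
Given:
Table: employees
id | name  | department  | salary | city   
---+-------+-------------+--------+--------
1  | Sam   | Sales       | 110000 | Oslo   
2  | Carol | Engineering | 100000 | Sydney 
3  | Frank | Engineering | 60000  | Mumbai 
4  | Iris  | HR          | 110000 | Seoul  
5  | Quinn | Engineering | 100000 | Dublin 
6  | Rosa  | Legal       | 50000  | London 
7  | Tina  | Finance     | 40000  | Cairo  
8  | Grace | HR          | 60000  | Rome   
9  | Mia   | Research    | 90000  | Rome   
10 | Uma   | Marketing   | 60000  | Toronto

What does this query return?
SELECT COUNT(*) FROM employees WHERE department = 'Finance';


Counting rows where department = 'Finance'
  Tina -> MATCH


1


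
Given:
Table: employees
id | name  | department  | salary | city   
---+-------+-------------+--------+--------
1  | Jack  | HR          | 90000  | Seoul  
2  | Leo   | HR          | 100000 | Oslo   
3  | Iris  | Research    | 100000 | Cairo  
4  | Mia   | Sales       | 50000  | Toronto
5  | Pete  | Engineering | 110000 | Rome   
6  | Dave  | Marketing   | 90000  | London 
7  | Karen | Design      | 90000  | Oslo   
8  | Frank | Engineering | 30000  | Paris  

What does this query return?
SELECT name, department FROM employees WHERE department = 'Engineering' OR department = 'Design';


Filtering: department = 'Engineering' OR 'Design'
Matching: 3 rows

3 rows:
Pete, Engineering
Karen, Design
Frank, Engineering


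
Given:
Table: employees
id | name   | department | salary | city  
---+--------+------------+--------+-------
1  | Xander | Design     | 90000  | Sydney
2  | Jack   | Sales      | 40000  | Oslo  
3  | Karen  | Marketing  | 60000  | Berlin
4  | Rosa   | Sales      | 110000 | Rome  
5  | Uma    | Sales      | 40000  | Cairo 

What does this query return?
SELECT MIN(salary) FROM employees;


Salaries: 90000, 40000, 60000, 110000, 40000
MIN = 40000

40000


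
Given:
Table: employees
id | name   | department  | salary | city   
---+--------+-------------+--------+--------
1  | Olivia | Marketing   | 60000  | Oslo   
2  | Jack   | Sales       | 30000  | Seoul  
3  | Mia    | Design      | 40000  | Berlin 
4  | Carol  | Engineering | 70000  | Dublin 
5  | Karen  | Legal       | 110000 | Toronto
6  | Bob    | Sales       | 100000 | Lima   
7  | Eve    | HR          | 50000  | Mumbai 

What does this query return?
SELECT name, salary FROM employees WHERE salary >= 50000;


Filtering: salary >= 50000
Matching: 5 rows

5 rows:
Olivia, 60000
Carol, 70000
Karen, 110000
Bob, 100000
Eve, 50000


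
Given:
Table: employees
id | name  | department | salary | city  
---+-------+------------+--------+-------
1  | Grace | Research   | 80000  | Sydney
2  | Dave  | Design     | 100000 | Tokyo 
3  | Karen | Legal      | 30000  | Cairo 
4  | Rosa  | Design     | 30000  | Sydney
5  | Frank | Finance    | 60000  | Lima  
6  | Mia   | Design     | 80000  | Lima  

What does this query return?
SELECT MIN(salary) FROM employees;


Salaries: 80000, 100000, 30000, 30000, 60000, 80000
MIN = 30000

30000


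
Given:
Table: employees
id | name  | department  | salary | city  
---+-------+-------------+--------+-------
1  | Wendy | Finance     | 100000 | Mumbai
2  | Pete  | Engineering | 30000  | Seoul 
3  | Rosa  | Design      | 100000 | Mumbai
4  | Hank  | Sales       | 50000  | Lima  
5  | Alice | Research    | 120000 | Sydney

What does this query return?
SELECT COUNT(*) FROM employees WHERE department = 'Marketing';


Counting rows where department = 'Marketing'


0


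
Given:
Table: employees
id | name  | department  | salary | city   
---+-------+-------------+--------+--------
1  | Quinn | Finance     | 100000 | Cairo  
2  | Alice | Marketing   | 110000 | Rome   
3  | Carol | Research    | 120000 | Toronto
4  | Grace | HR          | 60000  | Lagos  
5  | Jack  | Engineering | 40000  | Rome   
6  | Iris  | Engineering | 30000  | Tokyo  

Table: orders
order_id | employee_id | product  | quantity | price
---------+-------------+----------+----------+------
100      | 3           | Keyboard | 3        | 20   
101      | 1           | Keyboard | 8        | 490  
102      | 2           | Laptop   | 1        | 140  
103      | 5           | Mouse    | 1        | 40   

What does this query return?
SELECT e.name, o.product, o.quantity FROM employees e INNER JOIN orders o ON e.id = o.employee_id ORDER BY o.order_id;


Joining employees.id = orders.employee_id:
  employee Carol (id=3) -> order Keyboard
  employee Quinn (id=1) -> order Keyboard
  employee Alice (id=2) -> order Laptop
  employee Jack (id=5) -> order Mouse


4 rows:
Carol, Keyboard, 3
Quinn, Keyboard, 8
Alice, Laptop, 1
Jack, Mouse, 1
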